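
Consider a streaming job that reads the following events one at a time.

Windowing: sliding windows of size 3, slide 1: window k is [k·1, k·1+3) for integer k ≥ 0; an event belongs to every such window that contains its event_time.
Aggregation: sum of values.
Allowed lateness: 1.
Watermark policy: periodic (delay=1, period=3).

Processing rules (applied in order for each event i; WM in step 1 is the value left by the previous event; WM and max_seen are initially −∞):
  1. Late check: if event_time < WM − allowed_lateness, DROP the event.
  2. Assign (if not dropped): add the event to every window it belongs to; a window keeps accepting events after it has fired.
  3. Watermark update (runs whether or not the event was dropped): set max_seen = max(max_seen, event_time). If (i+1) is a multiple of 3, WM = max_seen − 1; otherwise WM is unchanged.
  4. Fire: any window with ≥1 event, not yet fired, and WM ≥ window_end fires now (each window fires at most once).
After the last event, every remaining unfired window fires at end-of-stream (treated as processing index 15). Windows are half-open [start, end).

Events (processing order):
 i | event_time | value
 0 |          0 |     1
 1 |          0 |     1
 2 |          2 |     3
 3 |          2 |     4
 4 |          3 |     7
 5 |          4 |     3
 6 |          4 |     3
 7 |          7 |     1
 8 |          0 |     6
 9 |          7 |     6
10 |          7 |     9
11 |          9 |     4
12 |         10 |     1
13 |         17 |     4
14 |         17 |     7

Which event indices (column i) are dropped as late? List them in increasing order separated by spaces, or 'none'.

i=0 t=0 v=1: → [0,3); WM=−∞
i=1 t=0 v=1: → [0,3); WM=−∞
i=2 t=2 v=3: → [2,5),[1,4),[0,3); WM=1
i=3 t=2 v=4: → [2,5),[1,4),[0,3); WM=1
i=4 t=3 v=7: → [3,6),[2,5),[1,4); WM=1
i=5 t=4 v=3: → [4,7),[3,6),[2,5); WM=3; [0,3) fires=9
i=6 t=4 v=3: → [4,7),[3,6),[2,5); WM=3
i=7 t=7 v=1: → [7,10),[6,9),[5,8); WM=3
i=8 t=0 v=6: DROP (t<3-1); WM=6; [1,4) fires=14 [2,5) fires=20 [3,6) fires=13
i=9 t=7 v=6: → [7,10),[6,9),[5,8); WM=6
i=10 t=7 v=9: → [7,10),[6,9),[5,8); WM=6
i=11 t=9 v=4: → [9,12),[8,11),[7,10); WM=8; [4,7) fires=6 [5,8) fires=16
i=12 t=10 v=1: → [10,13),[9,12),[8,11); WM=8
i=13 t=17 v=4: → [17,20),[16,19),[15,18); WM=8
i=14 t=17 v=7: → [17,20),[16,19),[15,18); WM=16; [6,9) fires=16 [7,10) fires=20 [8,11) fires=5 [9,12) fires=5 [10,13) fires=1

8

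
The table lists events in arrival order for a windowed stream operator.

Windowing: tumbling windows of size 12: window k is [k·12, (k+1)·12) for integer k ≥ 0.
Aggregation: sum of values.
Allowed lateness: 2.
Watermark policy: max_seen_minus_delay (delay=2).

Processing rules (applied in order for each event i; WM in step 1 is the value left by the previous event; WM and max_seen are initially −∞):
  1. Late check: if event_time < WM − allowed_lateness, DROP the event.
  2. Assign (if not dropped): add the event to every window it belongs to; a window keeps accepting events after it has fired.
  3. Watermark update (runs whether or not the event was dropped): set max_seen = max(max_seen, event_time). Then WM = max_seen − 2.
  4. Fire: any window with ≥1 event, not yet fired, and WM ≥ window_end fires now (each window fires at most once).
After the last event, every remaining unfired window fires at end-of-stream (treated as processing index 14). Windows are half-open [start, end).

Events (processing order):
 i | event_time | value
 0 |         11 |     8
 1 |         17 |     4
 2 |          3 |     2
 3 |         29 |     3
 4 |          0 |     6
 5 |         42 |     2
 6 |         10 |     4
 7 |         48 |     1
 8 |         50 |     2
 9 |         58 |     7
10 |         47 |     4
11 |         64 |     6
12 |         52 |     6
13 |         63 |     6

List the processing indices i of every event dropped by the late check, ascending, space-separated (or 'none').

2 4 6 10 12

i=0 t=11 v=8: → [0,12); WM=9
i=1 t=17 v=4: → [12,24); WM=15; [0,12) fires=8
i=2 t=3 v=2: DROP (t<15-2); WM=15
i=3 t=29 v=3: → [24,36); WM=27; [12,24) fires=4
i=4 t=0 v=6: DROP (t<27-2); WM=27
i=5 t=42 v=2: → [36,48); WM=40; [24,36) fires=3
i=6 t=10 v=4: DROP (t<40-2); WM=40
i=7 t=48 v=1: → [48,60); WM=46
i=8 t=50 v=2: → [48,60); WM=48; [36,48) fires=2
i=9 t=58 v=7: → [48,60); WM=56
i=10 t=47 v=4: DROP (t<56-2); WM=56
i=11 t=64 v=6: → [60,72); WM=62; [48,60) fires=10
i=12 t=52 v=6: DROP (t<62-2); WM=62
i=13 t=63 v=6: → [60,72); WM=62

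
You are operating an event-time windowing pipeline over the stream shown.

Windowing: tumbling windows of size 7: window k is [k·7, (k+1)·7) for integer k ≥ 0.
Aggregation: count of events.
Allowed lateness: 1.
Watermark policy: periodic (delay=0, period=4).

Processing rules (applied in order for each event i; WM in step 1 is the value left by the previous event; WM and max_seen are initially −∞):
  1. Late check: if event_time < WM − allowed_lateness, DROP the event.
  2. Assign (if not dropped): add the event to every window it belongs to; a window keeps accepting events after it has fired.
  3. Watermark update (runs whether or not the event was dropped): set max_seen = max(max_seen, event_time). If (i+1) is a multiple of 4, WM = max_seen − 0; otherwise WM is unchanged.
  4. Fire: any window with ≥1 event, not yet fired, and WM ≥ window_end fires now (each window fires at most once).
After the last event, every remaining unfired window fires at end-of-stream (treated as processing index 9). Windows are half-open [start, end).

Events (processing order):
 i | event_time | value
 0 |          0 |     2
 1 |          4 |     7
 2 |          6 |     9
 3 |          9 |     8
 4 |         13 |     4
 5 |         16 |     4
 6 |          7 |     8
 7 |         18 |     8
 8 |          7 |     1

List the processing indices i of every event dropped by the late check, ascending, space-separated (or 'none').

6 8

i=0 t=0 v=2: → [0,7); WM=−∞
i=1 t=4 v=7: → [0,7); WM=−∞
i=2 t=6 v=9: → [0,7); WM=−∞
i=3 t=9 v=8: → [7,14); WM=9; [0,7) fires=3
i=4 t=13 v=4: → [7,14); WM=9
i=5 t=16 v=4: → [14,21); WM=9
i=6 t=7 v=8: DROP (t<9-1); WM=9
i=7 t=18 v=8: → [14,21); WM=18; [7,14) fires=2
i=8 t=7 v=1: DROP (t<18-1); WM=18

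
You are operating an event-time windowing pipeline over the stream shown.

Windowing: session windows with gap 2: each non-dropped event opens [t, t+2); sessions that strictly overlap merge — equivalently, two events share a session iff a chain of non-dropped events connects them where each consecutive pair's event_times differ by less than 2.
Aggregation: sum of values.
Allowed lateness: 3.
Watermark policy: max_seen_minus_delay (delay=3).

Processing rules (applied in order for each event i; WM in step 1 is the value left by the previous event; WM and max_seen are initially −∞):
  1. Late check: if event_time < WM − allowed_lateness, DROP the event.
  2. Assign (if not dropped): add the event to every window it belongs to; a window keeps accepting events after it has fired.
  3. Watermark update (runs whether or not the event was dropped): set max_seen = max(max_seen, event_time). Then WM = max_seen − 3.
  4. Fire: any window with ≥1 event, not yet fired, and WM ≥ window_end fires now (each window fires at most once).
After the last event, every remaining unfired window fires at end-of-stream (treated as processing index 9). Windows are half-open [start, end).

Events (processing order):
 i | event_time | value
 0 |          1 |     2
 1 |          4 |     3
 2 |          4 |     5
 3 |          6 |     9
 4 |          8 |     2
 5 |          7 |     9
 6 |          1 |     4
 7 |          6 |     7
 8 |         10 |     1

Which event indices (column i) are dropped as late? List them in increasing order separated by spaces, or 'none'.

i=0 t=1 v=2: → [1,3); WM=-2
i=1 t=4 v=3: → [4,6); WM=1
i=2 t=4 v=5: → [4,6); WM=1
i=3 t=6 v=9: → [6,8); WM=3
i=4 t=8 v=2: → [8,10); WM=5
i=5 t=7 v=9: → [6,10); WM=5
i=6 t=1 v=4: DROP (t<5-3); WM=5
i=7 t=6 v=7: → [6,10); WM=5
i=8 t=10 v=1: → [10,12); WM=7

6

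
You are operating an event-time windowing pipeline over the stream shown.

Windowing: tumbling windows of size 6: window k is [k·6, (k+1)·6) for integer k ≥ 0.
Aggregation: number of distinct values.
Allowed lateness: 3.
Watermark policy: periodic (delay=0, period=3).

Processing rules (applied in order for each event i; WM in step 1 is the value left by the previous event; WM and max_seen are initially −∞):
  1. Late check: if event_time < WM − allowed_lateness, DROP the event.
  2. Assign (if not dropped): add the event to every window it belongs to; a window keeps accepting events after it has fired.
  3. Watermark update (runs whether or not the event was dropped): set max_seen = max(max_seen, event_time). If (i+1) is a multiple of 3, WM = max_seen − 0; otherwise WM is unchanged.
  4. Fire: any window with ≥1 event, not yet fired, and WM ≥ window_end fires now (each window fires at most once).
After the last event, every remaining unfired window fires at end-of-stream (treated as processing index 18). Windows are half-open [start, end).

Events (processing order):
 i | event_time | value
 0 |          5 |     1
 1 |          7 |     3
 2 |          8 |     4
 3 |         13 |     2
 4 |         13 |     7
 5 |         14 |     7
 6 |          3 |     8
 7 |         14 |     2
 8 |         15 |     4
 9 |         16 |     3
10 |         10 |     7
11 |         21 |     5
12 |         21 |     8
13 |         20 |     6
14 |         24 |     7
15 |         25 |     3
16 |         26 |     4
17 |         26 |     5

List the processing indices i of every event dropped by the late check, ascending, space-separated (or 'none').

i=0 t=5 v=1: → [0,6); WM=−∞
i=1 t=7 v=3: → [6,12); WM=−∞
i=2 t=8 v=4: → [6,12); WM=8; [0,6) fires=1
i=3 t=13 v=2: → [12,18); WM=8
i=4 t=13 v=7: → [12,18); WM=8
i=5 t=14 v=7: → [12,18); WM=14; [6,12) fires=2
i=6 t=3 v=8: DROP (t<14-3); WM=14
i=7 t=14 v=2: → [12,18); WM=14
i=8 t=15 v=4: → [12,18); WM=15
i=9 t=16 v=3: → [12,18); WM=15
i=10 t=10 v=7: DROP (t<15-3); WM=15
i=11 t=21 v=5: → [18,24); WM=21; [12,18) fires=4
i=12 t=21 v=8: → [18,24); WM=21
i=13 t=20 v=6: → [18,24); WM=21
i=14 t=24 v=7: → [24,30); WM=24; [18,24) fires=3
i=15 t=25 v=3: → [24,30); WM=24
i=16 t=26 v=4: → [24,30); WM=24
i=17 t=26 v=5: → [24,30); WM=26

6 10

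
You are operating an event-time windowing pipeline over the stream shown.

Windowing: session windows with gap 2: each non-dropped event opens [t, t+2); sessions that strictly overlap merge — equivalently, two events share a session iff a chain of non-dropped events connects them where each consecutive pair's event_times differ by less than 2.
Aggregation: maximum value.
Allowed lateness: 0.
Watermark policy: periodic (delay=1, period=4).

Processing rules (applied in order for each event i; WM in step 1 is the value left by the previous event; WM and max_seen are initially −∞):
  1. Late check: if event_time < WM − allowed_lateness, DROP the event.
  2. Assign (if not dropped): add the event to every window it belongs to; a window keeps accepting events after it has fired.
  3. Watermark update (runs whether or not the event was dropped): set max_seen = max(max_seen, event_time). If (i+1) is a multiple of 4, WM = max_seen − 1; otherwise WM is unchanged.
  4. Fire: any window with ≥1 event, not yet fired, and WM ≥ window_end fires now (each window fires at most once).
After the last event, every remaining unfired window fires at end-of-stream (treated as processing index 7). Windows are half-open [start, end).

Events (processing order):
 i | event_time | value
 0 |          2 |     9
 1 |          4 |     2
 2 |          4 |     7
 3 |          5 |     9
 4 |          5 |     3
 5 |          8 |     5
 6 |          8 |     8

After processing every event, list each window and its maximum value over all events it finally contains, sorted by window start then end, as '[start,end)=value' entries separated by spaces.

[2,4)=9 [4,7)=9 [8,10)=8

i=0 t=2 v=9: → [2,4); WM=−∞
i=1 t=4 v=2: → [4,6); WM=−∞
i=2 t=4 v=7: → [4,6); WM=−∞
i=3 t=5 v=9: → [4,7); WM=4
i=4 t=5 v=3: → [4,7); WM=4
i=5 t=8 v=5: → [8,10); WM=4
i=6 t=8 v=8: → [8,10); WM=4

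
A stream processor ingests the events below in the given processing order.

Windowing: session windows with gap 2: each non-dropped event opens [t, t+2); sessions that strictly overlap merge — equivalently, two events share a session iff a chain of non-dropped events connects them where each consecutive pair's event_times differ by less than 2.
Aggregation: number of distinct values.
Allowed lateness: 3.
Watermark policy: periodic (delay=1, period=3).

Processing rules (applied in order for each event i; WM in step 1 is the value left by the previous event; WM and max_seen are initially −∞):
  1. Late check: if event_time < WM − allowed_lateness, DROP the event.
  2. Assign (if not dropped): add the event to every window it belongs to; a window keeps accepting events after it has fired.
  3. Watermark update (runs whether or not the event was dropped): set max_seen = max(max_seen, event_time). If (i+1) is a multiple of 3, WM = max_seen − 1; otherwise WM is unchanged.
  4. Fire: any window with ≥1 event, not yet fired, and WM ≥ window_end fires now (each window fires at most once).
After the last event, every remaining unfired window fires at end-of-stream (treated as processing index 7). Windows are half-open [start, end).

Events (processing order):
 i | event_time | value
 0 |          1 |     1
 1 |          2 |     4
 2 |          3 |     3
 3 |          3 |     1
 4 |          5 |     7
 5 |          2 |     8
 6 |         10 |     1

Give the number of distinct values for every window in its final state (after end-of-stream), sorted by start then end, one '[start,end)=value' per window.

[1,5)=4 [5,7)=1 [10,12)=1

i=0 t=1 v=1: → [1,3); WM=−∞
i=1 t=2 v=4: → [1,4); WM=−∞
i=2 t=3 v=3: → [1,5); WM=2
i=3 t=3 v=1: → [1,5); WM=2
i=4 t=5 v=7: → [5,7); WM=2
i=5 t=2 v=8: → [1,5); WM=4
i=6 t=10 v=1: → [10,12); WM=4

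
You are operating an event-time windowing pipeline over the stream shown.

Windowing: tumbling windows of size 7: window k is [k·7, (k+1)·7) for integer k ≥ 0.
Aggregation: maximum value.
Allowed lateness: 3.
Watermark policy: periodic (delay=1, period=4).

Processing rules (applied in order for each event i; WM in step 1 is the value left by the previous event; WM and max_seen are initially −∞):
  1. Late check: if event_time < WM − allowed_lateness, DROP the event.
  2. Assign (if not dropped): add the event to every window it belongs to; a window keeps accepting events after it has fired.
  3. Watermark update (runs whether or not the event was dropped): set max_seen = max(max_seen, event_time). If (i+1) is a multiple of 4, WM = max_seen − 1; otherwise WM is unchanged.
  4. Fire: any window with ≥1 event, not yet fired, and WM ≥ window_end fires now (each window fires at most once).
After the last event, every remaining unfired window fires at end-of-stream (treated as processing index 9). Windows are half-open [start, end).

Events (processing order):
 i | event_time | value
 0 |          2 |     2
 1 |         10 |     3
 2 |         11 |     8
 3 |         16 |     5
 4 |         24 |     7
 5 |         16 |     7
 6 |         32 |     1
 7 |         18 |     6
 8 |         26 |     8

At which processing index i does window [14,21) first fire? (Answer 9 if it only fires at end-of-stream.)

i=0 t=2 v=2: → [0,7); WM=−∞
i=1 t=10 v=3: → [7,14); WM=−∞
i=2 t=11 v=8: → [7,14); WM=−∞
i=3 t=16 v=5: → [14,21); WM=15; [0,7) fires=2 [7,14) fires=8
i=4 t=24 v=7: → [21,28); WM=15
i=5 t=16 v=7: → [14,21); WM=15
i=6 t=32 v=1: → [28,35); WM=15
i=7 t=18 v=6: → [14,21); WM=31; [14,21) fires=7 [21,28) fires=7
i=8 t=26 v=8: DROP (t<31-3); WM=31

7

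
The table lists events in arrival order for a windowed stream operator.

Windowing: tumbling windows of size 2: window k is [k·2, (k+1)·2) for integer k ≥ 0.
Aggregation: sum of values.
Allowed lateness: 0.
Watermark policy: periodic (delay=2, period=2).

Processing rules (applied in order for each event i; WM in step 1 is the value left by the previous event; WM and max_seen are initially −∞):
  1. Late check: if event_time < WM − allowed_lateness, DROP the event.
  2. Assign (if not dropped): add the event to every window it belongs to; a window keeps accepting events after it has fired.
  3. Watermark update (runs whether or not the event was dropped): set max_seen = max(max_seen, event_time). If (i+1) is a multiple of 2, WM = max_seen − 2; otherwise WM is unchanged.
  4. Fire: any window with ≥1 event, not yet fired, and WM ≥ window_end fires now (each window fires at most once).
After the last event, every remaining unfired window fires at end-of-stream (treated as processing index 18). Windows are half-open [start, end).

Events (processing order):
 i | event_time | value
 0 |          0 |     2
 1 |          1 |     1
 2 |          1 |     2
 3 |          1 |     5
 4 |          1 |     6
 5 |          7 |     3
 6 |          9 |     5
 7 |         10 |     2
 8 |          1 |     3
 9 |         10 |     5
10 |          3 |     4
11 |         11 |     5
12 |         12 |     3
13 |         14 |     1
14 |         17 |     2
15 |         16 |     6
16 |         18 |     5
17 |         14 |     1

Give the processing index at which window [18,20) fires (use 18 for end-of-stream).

18

i=0 t=0 v=2: → [0,2); WM=−∞
i=1 t=1 v=1: → [0,2); WM=-1
i=2 t=1 v=2: → [0,2); WM=-1
i=3 t=1 v=5: → [0,2); WM=-1
i=4 t=1 v=6: → [0,2); WM=-1
i=5 t=7 v=3: → [6,8); WM=5; [0,2) fires=16
i=6 t=9 v=5: → [8,10); WM=5
i=7 t=10 v=2: → [10,12); WM=8; [6,8) fires=3
i=8 t=1 v=3: DROP (t<8-0); WM=8
i=9 t=10 v=5: → [10,12); WM=8
i=10 t=3 v=4: DROP (t<8-0); WM=8
i=11 t=11 v=5: → [10,12); WM=9
i=12 t=12 v=3: → [12,14); WM=9
i=13 t=14 v=1: → [14,16); WM=12; [8,10) fires=5 [10,12) fires=12
i=14 t=17 v=2: → [16,18); WM=12
i=15 t=16 v=6: → [16,18); WM=15; [12,14) fires=3
i=16 t=18 v=5: → [18,20); WM=15
i=17 t=14 v=1: DROP (t<15-0); WM=16; [14,16) fires=1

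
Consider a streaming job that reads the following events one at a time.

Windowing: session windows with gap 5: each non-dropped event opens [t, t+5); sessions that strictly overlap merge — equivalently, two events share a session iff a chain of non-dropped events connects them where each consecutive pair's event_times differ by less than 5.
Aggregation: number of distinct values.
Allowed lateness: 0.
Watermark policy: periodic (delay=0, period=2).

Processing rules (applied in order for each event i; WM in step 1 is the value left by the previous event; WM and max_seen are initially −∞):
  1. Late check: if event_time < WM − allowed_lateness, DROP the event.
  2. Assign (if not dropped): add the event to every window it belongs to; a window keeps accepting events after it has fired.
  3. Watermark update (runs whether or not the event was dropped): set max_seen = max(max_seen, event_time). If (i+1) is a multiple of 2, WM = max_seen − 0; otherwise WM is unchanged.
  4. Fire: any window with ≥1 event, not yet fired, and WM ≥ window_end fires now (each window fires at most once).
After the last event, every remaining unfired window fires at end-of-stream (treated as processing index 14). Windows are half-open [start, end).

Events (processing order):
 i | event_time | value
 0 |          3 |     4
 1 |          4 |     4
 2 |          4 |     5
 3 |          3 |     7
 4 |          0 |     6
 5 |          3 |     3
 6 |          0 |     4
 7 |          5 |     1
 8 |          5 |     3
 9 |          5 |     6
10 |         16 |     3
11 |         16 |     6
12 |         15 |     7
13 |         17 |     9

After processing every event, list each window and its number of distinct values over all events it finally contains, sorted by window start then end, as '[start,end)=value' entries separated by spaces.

i=0 t=3 v=4: → [3,8); WM=−∞
i=1 t=4 v=4: → [3,9); WM=4
i=2 t=4 v=5: → [3,9); WM=4
i=3 t=3 v=7: DROP (t<4-0); WM=4
i=4 t=0 v=6: DROP (t<4-0); WM=4
i=5 t=3 v=3: DROP (t<4-0); WM=4
i=6 t=0 v=4: DROP (t<4-0); WM=4
i=7 t=5 v=1: → [3,10); WM=5
i=8 t=5 v=3: → [3,10); WM=5
i=9 t=5 v=6: → [3,10); WM=5
i=10 t=16 v=3: → [16,21); WM=5
i=11 t=16 v=6: → [16,21); WM=16
i=12 t=15 v=7: DROP (t<16-0); WM=16
i=13 t=17 v=9: → [16,22); WM=17

[3,10)=5 [16,22)=3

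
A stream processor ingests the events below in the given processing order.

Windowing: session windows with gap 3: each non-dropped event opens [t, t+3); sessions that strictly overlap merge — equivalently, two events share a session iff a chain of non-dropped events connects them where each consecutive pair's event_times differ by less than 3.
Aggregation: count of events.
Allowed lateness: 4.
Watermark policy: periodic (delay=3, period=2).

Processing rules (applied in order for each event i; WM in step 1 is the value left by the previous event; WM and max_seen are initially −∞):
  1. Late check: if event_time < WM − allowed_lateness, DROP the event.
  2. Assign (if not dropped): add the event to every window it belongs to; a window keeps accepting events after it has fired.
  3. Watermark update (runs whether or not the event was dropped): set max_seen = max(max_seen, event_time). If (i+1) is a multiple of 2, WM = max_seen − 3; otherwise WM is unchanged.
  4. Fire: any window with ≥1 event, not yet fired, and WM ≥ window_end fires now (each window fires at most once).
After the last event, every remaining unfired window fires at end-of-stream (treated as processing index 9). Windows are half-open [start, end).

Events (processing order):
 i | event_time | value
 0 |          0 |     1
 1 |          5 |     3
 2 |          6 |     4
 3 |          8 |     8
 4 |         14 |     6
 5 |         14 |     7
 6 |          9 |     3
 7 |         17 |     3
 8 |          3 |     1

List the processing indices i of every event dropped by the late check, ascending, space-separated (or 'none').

i=0 t=0 v=1: → [0,3); WM=−∞
i=1 t=5 v=3: → [5,8); WM=2
i=2 t=6 v=4: → [5,9); WM=2
i=3 t=8 v=8: → [5,11); WM=5
i=4 t=14 v=6: → [14,17); WM=5
i=5 t=14 v=7: → [14,17); WM=11
i=6 t=9 v=3: → [5,12); WM=11
i=7 t=17 v=3: → [17,20); WM=14
i=8 t=3 v=1: DROP (t<14-4); WM=14

8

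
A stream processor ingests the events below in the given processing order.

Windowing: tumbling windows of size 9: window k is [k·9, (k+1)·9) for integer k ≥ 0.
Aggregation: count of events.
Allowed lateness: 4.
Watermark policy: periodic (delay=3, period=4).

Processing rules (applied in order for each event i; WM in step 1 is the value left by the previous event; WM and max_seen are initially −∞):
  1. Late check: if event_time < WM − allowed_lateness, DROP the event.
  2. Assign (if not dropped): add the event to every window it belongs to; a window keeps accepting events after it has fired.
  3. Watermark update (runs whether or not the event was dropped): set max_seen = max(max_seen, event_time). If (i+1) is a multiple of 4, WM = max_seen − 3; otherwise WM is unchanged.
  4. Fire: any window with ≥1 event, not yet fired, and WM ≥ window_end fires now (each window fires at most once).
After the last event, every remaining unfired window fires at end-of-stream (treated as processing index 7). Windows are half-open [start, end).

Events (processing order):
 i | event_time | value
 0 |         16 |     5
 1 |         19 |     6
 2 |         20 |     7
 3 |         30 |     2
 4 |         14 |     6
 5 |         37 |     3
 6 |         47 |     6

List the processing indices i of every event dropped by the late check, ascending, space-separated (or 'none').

4

i=0 t=16 v=5: → [9,18); WM=−∞
i=1 t=19 v=6: → [18,27); WM=−∞
i=2 t=20 v=7: → [18,27); WM=−∞
i=3 t=30 v=2: → [27,36); WM=27; [9,18) fires=1 [18,27) fires=2
i=4 t=14 v=6: DROP (t<27-4); WM=27
i=5 t=37 v=3: → [36,45); WM=27
i=6 t=47 v=6: → [45,54); WM=27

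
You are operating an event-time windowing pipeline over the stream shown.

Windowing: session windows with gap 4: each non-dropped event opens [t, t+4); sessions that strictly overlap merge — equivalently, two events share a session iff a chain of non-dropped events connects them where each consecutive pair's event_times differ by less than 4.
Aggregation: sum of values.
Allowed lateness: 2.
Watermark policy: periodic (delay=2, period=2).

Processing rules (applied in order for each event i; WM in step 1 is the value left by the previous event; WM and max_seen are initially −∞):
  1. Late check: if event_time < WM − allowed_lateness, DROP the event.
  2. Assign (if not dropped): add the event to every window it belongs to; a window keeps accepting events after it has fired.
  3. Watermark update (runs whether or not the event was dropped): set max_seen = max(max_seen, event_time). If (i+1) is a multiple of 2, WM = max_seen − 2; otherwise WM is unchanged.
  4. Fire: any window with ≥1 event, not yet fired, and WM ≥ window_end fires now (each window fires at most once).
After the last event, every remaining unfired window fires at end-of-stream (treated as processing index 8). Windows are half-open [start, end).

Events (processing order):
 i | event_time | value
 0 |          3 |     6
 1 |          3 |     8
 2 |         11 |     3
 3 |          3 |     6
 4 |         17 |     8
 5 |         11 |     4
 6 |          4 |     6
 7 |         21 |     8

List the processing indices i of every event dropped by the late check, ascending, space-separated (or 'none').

6

i=0 t=3 v=6: → [3,7); WM=−∞
i=1 t=3 v=8: → [3,7); WM=1
i=2 t=11 v=3: → [11,15); WM=1
i=3 t=3 v=6: → [3,7); WM=9
i=4 t=17 v=8: → [17,21); WM=9
i=5 t=11 v=4: → [11,15); WM=15
i=6 t=4 v=6: DROP (t<15-2); WM=15
i=7 t=21 v=8: → [21,25); WM=19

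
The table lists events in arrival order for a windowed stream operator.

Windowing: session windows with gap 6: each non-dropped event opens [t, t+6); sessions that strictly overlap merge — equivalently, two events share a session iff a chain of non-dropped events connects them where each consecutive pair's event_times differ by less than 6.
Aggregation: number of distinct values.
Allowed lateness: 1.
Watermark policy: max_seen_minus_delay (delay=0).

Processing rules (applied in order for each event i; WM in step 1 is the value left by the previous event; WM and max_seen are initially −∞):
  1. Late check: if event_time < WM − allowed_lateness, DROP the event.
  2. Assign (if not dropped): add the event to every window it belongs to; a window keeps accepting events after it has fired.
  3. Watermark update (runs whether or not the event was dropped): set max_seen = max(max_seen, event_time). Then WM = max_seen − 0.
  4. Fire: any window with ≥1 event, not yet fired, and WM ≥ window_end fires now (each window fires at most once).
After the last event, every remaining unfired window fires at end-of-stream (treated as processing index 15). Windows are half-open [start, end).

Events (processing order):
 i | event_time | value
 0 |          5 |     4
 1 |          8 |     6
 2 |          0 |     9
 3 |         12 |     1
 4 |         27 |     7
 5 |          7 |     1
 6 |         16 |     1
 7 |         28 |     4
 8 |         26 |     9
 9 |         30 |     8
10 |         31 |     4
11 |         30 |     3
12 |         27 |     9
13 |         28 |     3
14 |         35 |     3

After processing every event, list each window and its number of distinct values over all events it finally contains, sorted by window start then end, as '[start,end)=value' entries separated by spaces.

[5,18)=3 [27,41)=4

i=0 t=5 v=4: → [5,11); WM=5
i=1 t=8 v=6: → [5,14); WM=8
i=2 t=0 v=9: DROP (t<8-1); WM=8
i=3 t=12 v=1: → [5,18); WM=12
i=4 t=27 v=7: → [27,33); WM=27
i=5 t=7 v=1: DROP (t<27-1); WM=27
i=6 t=16 v=1: DROP (t<27-1); WM=27
i=7 t=28 v=4: → [27,34); WM=28
i=8 t=26 v=9: DROP (t<28-1); WM=28
i=9 t=30 v=8: → [27,36); WM=30
i=10 t=31 v=4: → [27,37); WM=31
i=11 t=30 v=3: → [27,37); WM=31
i=12 t=27 v=9: DROP (t<31-1); WM=31
i=13 t=28 v=3: DROP (t<31-1); WM=31
i=14 t=35 v=3: → [27,41); WM=35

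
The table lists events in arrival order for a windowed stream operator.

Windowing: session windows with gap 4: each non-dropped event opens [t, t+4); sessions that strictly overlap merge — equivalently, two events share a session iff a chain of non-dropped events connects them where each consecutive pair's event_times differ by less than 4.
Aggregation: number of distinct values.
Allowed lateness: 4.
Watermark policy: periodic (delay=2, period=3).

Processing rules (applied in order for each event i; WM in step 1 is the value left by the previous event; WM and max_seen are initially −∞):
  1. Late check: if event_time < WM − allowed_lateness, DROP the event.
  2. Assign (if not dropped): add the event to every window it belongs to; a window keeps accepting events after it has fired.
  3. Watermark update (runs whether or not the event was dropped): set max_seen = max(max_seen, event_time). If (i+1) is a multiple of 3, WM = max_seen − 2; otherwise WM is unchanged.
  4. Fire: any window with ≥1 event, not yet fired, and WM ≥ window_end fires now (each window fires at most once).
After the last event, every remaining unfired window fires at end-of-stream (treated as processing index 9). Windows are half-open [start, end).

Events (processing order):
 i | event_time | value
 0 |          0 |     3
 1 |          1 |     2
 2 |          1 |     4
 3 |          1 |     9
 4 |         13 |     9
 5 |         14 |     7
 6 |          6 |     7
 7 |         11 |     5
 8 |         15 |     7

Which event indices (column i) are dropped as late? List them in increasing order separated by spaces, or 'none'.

i=0 t=0 v=3: → [0,4); WM=−∞
i=1 t=1 v=2: → [0,5); WM=−∞
i=2 t=1 v=4: → [0,5); WM=-1
i=3 t=1 v=9: → [0,5); WM=-1
i=4 t=13 v=9: → [13,17); WM=-1
i=5 t=14 v=7: → [13,18); WM=12
i=6 t=6 v=7: DROP (t<12-4); WM=12
i=7 t=11 v=5: → [11,18); WM=12
i=8 t=15 v=7: → [11,19); WM=13

6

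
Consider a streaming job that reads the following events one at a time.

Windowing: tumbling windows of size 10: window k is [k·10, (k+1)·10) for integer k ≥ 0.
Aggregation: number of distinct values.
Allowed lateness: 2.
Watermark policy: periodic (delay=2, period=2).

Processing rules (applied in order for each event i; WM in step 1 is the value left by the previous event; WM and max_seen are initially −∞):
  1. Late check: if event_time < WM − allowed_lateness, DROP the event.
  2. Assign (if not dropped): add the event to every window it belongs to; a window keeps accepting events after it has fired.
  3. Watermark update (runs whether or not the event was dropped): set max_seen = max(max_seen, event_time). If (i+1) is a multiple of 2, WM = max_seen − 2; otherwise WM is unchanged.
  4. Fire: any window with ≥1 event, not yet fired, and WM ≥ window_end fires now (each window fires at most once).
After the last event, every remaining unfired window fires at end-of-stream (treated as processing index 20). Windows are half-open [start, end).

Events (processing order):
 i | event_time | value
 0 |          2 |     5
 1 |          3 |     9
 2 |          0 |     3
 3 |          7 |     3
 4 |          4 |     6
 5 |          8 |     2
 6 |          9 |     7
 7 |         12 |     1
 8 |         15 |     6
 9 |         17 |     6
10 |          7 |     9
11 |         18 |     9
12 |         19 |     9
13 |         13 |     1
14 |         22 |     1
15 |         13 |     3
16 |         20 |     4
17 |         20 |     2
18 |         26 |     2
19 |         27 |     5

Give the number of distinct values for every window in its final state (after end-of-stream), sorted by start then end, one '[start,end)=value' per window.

i=0 t=2 v=5: → [0,10); WM=−∞
i=1 t=3 v=9: → [0,10); WM=1
i=2 t=0 v=3: → [0,10); WM=1
i=3 t=7 v=3: → [0,10); WM=5
i=4 t=4 v=6: → [0,10); WM=5
i=5 t=8 v=2: → [0,10); WM=6
i=6 t=9 v=7: → [0,10); WM=6
i=7 t=12 v=1: → [10,20); WM=10; [0,10) fires=6
i=8 t=15 v=6: → [10,20); WM=10
i=9 t=17 v=6: → [10,20); WM=15
i=10 t=7 v=9: DROP (t<15-2); WM=15
i=11 t=18 v=9: → [10,20); WM=16
i=12 t=19 v=9: → [10,20); WM=16
i=13 t=13 v=1: DROP (t<16-2); WM=17
i=14 t=22 v=1: → [20,30); WM=17
i=15 t=13 v=3: DROP (t<17-2); WM=20; [10,20) fires=3
i=16 t=20 v=4: → [20,30); WM=20
i=17 t=20 v=2: → [20,30); WM=20
i=18 t=26 v=2: → [20,30); WM=20
i=19 t=27 v=5: → [20,30); WM=25

[0,10)=6 [10,20)=3 [20,30)=4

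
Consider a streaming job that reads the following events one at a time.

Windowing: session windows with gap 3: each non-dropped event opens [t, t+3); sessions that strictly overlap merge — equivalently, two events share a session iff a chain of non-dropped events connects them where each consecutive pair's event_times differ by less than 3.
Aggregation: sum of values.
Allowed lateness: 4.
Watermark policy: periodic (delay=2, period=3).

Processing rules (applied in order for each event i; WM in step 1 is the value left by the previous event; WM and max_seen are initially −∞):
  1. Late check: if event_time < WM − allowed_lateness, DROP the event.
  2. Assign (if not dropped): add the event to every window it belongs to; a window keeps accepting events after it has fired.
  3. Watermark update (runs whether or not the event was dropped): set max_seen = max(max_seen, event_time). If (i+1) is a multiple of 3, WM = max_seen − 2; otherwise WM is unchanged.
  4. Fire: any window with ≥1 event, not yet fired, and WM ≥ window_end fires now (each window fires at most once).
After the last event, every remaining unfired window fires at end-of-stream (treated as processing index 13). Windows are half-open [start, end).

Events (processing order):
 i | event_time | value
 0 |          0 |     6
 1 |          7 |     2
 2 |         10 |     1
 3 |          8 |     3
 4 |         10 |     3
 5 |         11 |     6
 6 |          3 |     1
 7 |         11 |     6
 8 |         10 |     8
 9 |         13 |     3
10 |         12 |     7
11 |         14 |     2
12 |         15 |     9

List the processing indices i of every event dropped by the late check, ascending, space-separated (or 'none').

6

i=0 t=0 v=6: → [0,3); WM=−∞
i=1 t=7 v=2: → [7,10); WM=−∞
i=2 t=10 v=1: → [10,13); WM=8
i=3 t=8 v=3: → [7,13); WM=8
i=4 t=10 v=3: → [7,13); WM=8
i=5 t=11 v=6: → [7,14); WM=9
i=6 t=3 v=1: DROP (t<9-4); WM=9
i=7 t=11 v=6: → [7,14); WM=9
i=8 t=10 v=8: → [7,14); WM=9
i=9 t=13 v=3: → [7,16); WM=9
i=10 t=12 v=7: → [7,16); WM=9
i=11 t=14 v=2: → [7,17); WM=12
i=12 t=15 v=9: → [7,18); WM=12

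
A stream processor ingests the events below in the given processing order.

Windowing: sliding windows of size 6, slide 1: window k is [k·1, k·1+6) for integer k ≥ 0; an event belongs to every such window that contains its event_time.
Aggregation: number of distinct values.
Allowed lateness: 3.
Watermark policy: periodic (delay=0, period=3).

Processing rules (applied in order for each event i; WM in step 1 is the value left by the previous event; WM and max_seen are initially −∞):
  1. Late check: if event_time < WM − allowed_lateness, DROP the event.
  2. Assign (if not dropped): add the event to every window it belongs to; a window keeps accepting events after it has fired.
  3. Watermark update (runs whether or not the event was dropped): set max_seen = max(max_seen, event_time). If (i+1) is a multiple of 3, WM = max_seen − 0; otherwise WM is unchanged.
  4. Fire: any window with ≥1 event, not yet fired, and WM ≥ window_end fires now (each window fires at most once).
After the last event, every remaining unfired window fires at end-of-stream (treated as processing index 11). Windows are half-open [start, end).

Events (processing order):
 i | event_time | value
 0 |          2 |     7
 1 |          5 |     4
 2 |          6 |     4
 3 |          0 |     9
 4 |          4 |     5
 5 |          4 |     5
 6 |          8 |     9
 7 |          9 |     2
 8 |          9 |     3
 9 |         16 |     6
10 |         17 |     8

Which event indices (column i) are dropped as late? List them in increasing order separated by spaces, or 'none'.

3

i=0 t=2 v=7: → [2,8),[1,7),[0,6); WM=−∞
i=1 t=5 v=4: → [5,11),[4,10),[3,9),[2,8),[1,7),[0,6); WM=−∞
i=2 t=6 v=4: → [6,12),[5,11),[4,10),[3,9),[2,8),[1,7); WM=6; [0,6) fires=2
i=3 t=0 v=9: DROP (t<6-3); WM=6
i=4 t=4 v=5: → [4,10),[3,9),[2,8),[1,7),[0,6); WM=6
i=5 t=4 v=5: → [4,10),[3,9),[2,8),[1,7),[0,6); WM=6
i=6 t=8 v=9: → [8,14),[7,13),[6,12),[5,11),[4,10),[3,9); WM=6
i=7 t=9 v=2: → [9,15),[8,14),[7,13),[6,12),[5,11),[4,10); WM=6
i=8 t=9 v=3: → [9,15),[8,14),[7,13),[6,12),[5,11),[4,10); WM=9; [1,7) fires=3 [2,8) fires=3 [3,9) fires=3
i=9 t=16 v=6: → [16,22),[15,21),[14,20),[13,19),[12,18),[11,17); WM=9
i=10 t=17 v=8: → [17,23),[16,22),[15,21),[14,20),[13,19),[12,18); WM=9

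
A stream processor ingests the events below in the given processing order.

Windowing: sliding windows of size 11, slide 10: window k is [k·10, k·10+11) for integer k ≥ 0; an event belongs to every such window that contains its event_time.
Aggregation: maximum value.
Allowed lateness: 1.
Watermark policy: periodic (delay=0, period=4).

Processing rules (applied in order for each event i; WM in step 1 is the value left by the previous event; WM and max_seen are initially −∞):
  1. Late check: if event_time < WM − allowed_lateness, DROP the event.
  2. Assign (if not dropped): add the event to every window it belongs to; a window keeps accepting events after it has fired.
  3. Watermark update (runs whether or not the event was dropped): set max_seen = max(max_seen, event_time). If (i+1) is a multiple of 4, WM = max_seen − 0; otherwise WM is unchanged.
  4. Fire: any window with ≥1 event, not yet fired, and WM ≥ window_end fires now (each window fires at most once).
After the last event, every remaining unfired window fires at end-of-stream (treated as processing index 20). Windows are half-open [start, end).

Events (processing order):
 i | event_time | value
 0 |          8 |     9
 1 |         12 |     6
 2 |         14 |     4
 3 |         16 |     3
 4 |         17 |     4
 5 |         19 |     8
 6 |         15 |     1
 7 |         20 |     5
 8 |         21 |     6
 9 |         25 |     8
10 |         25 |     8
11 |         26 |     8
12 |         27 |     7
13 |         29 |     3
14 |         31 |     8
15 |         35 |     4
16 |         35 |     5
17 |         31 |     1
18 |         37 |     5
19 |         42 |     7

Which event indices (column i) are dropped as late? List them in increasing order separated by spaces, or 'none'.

i=0 t=8 v=9: → [0,11); WM=−∞
i=1 t=12 v=6: → [10,21); WM=−∞
i=2 t=14 v=4: → [10,21); WM=−∞
i=3 t=16 v=3: → [10,21); WM=16; [0,11) fires=9
i=4 t=17 v=4: → [10,21); WM=16
i=5 t=19 v=8: → [10,21); WM=16
i=6 t=15 v=1: → [10,21); WM=16
i=7 t=20 v=5: → [20,31),[10,21); WM=20
i=8 t=21 v=6: → [20,31); WM=20
i=9 t=25 v=8: → [20,31); WM=20
i=10 t=25 v=8: → [20,31); WM=20
i=11 t=26 v=8: → [20,31); WM=26; [10,21) fires=8
i=12 t=27 v=7: → [20,31); WM=26
i=13 t=29 v=3: → [20,31); WM=26
i=14 t=31 v=8: → [30,41); WM=26
i=15 t=35 v=4: → [30,41); WM=35; [20,31) fires=8
i=16 t=35 v=5: → [30,41); WM=35
i=17 t=31 v=1: DROP (t<35-1); WM=35
i=18 t=37 v=5: → [30,41); WM=35
i=19 t=42 v=7: → [40,51); WM=42; [30,41) fires=8

17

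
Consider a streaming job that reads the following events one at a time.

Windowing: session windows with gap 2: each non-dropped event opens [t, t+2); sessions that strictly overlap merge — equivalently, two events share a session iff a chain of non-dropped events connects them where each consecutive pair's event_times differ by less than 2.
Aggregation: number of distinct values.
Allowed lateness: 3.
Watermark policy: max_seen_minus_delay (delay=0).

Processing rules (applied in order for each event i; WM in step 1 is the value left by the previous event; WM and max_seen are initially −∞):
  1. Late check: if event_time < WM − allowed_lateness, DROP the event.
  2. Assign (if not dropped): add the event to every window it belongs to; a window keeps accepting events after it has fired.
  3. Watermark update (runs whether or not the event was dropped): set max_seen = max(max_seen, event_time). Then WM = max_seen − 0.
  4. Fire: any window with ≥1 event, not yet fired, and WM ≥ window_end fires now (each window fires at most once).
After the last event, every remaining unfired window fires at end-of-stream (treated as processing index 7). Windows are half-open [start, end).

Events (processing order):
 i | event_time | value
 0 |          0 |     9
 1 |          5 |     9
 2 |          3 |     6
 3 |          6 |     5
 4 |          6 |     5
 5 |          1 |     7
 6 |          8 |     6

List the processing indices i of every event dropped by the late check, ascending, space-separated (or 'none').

5

i=0 t=0 v=9: → [0,2); WM=0
i=1 t=5 v=9: → [5,7); WM=5
i=2 t=3 v=6: → [3,5); WM=5
i=3 t=6 v=5: → [5,8); WM=6
i=4 t=6 v=5: → [5,8); WM=6
i=5 t=1 v=7: DROP (t<6-3); WM=6
i=6 t=8 v=6: → [8,10); WM=8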